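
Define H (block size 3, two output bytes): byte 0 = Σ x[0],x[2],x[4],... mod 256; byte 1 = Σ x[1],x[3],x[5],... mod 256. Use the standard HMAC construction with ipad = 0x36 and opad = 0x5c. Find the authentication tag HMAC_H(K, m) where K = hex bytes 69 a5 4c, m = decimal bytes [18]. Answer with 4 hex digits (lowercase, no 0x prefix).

ead2

Key hex bytes 69 a5 4c is exactly B = 3 bytes: K' = 69 a5 4c.
K' ⊕ ipad = 5f 93 7a.  K' ⊕ opad = 35 f9 10.
Inner input = (K'⊕ipad) ∥ m = 5f 93 7a ∥ 12.
Inner hash: even-index sum = 217 mod 256 = 217; odd-index sum = 165 mod 256 = 165 → d9 a5.
Outer input = (K'⊕opad) ∥ inner = 35 f9 10 ∥ d9 a5.
Outer hash (tag): even-index sum = 234 mod 256 = 234; odd-index sum = 466 mod 256 = 210 → ea d2.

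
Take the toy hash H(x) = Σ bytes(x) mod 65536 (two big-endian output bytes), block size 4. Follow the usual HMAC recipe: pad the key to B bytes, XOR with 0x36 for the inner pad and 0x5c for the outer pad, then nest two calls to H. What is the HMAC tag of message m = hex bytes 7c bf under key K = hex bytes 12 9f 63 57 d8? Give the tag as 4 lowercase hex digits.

0187

Key hex bytes 12 9f 63 57 d8 is 5 bytes > B = 4, so hash it first: H(key) = 02 43, then zero-pad to 4 bytes: K' = 02 43 00 00.
K' ⊕ ipad = 34 75 36 36.  K' ⊕ opad = 5e 1f 5c 5c.
Inner input = (K'⊕ipad) ∥ m = 34 75 36 36 ∥ 7c bf.
Inner hash: sum = 52+117+54+54+124+191 = 592 → 02 50.
Outer input = (K'⊕opad) ∥ inner = 5e 1f 5c 5c ∥ 02 50.
Outer hash (tag): sum = 94+31+92+92+2+80 = 391 → 01 87.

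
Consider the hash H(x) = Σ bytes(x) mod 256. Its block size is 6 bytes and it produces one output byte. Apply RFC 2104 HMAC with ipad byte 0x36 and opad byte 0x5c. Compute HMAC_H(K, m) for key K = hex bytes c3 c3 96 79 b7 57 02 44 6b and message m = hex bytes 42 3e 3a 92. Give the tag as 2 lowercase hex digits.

90

Key hex bytes c3 c3 96 79 b7 57 02 44 6b is 9 bytes > B = 6, so hash it first: H(key) = 54, then zero-pad to 6 bytes: K' = 54 00 00 00 00 00.
K' ⊕ ipad = 62 36 36 36 36 36.  K' ⊕ opad = 08 5c 5c 5c 5c 5c.
Inner input = (K'⊕ipad) ∥ m = 62 36 36 36 36 36 ∥ 42 3e 3a 92.
Inner hash: sum = 98+54+54+54+54+54+66+62+58+146 = 700; mod 256 = 188 → bc.
Outer input = (K'⊕opad) ∥ inner = 08 5c 5c 5c 5c 5c ∥ bc.
Outer hash (tag): sum = 8+92+92+92+92+92+188 = 656; mod 256 = 144 → 90.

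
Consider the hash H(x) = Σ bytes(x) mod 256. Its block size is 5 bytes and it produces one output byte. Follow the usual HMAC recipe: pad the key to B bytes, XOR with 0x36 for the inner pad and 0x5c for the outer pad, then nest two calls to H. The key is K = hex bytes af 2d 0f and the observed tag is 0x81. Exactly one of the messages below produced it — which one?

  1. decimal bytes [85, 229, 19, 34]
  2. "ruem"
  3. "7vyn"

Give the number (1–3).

Key hex bytes af 2d 0f is 3 bytes ≤ B = 5; zero-pad to 5 bytes: K' = af 2d 0f 00 00.
K' ⊕ ipad = 99 1b 39 36 36; K' ⊕ opad = f3 71 53 5c 5c.
m1: inner = H(99 1b 39 36 36 55 e5 13 22) = c8; tag = H(f3 71 53 5c 5c c8) = 37
m2: inner = H(99 1b 39 36 36 72 75 65 6d) = 12; tag = H(f3 71 53 5c 5c 12) = 81 ← matches
m3: inner = H(99 1b 39 36 36 37 76 79 6e) = ed; tag = H(f3 71 53 5c 5c ed) = 5c

2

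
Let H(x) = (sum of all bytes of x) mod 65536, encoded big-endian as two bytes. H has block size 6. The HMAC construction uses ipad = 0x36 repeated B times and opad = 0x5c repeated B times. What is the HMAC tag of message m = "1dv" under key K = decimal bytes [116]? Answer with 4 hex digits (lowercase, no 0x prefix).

0251

Key decimal bytes [116] = 74 is 1 byte ≤ B = 6; zero-pad to 6 bytes: K' = 74 00 00 00 00 00.
K' ⊕ ipad = 42 36 36 36 36 36.  K' ⊕ opad = 28 5c 5c 5c 5c 5c.
Inner input = (K'⊕ipad) ∥ m = 42 36 36 36 36 36 ∥ 31 64 76.
Inner hash: sum = 66+54+54+54+54+54+49+100+118 = 603 → 02 5b.
Outer input = (K'⊕opad) ∥ inner = 28 5c 5c 5c 5c 5c ∥ 02 5b.
Outer hash (tag): sum = 40+92+92+92+92+92+2+91 = 593 → 02 51.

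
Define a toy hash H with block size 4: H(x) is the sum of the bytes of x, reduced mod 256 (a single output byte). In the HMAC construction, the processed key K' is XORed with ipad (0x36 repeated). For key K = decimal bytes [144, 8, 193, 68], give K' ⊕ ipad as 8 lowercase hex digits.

a63ef772

Key decimal bytes [144, 8, 193, 68] = 90 08 c1 44 is exactly B = 4 bytes: K' = 90 08 c1 44.
XOR each byte with 0x36: 90⊕36=a6, 08⊕36=3e, c1⊕36=f7, 44⊕36=72.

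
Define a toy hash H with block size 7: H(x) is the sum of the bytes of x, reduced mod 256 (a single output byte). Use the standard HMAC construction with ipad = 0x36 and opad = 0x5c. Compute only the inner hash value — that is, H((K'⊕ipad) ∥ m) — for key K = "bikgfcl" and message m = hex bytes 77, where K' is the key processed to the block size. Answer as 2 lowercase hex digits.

d7

Key "bikgfcl" = 62 69 6b 67 66 63 6c is exactly B = 7 bytes: K' = 62 69 6b 67 66 63 6c.
K' ⊕ ipad = 54 5f 5d 51 50 55 5a.
Inner input = 54 5f 5d 51 50 55 5a ∥ 77.
Inner hash: sum = 84+95+93+81+80+85+90+119 = 727; mod 256 = 215 → d7.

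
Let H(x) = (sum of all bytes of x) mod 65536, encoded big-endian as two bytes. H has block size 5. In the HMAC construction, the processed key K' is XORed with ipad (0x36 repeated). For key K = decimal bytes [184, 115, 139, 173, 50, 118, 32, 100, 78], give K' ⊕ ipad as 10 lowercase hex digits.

Key decimal bytes [184, 115, 139, 173, 50, 118, 32, 100, 78] = b8 73 8b ad 32 76 20 64 4e is 9 bytes > B = 5, so hash it first: H(key) = 03 dd, then zero-pad to 5 bytes: K' = 03 dd 00 00 00.
XOR each byte with 0x36: 03⊕36=35, dd⊕36=eb, 00⊕36=36, 00⊕36=36, 00⊕36=36.

35eb363636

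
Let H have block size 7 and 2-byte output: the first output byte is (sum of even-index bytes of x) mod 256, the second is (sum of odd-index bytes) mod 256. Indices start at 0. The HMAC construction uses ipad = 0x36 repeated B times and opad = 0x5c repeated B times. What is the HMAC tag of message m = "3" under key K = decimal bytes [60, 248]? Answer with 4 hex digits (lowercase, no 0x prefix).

Key decimal bytes [60, 248] = 3c f8 is 2 bytes ≤ B = 7; zero-pad to 7 bytes: K' = 3c f8 00 00 00 00 00.
K' ⊕ ipad = 0a ce 36 36 36 36 36.  K' ⊕ opad = 60 a4 5c 5c 5c 5c 5c.
Inner input = (K'⊕ipad) ∥ m = 0a ce 36 36 36 36 36 ∥ 33.
Inner hash: even-index sum = 172 mod 256 = 172; odd-index sum = 365 mod 256 = 109 → ac 6d.
Outer input = (K'⊕opad) ∥ inner = 60 a4 5c 5c 5c 5c 5c ∥ ac 6d.
Outer hash (tag): even-index sum = 481 mod 256 = 225; odd-index sum = 520 mod 256 = 8 → e1 08.

e108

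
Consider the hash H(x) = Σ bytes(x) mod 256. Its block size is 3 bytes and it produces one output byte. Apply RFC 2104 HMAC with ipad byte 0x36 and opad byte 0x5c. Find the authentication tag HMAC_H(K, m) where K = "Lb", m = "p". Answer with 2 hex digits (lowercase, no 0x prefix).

1e

Key "Lb" = 4c 62 is 2 bytes ≤ B = 3; zero-pad to 3 bytes: K' = 4c 62 00.
K' ⊕ ipad = 7a 54 36.  K' ⊕ opad = 10 3e 5c.
Inner input = (K'⊕ipad) ∥ m = 7a 54 36 ∥ 70.
Inner hash: sum = 122+84+54+112 = 372; mod 256 = 116 → 74.
Outer input = (K'⊕opad) ∥ inner = 10 3e 5c ∥ 74.
Outer hash (tag): sum = 16+62+92+116 = 286; mod 256 = 30 → 1e.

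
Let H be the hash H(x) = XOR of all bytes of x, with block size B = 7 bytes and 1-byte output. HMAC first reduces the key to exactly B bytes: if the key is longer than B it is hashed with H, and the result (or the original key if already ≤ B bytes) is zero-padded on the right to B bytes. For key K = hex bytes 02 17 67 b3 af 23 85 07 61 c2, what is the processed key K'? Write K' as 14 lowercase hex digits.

|K| = 10 > B = 7, so first hash the key.
H(K): XOR 02⊕17⊕67⊕b3⊕af⊕23⊕85⊕07⊕61⊕c2 = 6c.
Zero-pad H(K) = 6c to 7 bytes: K' = 6c 00 00 00 00 00 00.

6c000000000000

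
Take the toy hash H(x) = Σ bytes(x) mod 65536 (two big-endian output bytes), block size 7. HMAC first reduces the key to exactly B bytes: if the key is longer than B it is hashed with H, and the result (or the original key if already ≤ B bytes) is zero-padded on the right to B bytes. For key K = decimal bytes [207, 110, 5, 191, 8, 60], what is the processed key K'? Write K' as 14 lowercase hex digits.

Key decimal bytes [207, 110, 5, 191, 8, 60] = cf 6e 05 bf 08 3c is 6 bytes ≤ B = 7; zero-pad to 7 bytes: K' = cf 6e 05 bf 08 3c 00.

cf6e05bf083c00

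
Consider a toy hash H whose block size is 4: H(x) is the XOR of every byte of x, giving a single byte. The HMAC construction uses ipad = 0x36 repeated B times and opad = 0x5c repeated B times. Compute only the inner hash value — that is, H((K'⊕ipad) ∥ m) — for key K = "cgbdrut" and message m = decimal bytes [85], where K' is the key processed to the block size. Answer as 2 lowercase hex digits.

24

Key "cgbdrut" = 63 67 62 64 72 75 74 is 7 bytes > B = 4, so hash it first: H(key) = 71, then zero-pad to 4 bytes: K' = 71 00 00 00.
K' ⊕ ipad = 47 36 36 36.
Inner input = 47 36 36 36 ∥ 55.
Inner hash: XOR 47⊕36⊕36⊕36⊕55 = 24.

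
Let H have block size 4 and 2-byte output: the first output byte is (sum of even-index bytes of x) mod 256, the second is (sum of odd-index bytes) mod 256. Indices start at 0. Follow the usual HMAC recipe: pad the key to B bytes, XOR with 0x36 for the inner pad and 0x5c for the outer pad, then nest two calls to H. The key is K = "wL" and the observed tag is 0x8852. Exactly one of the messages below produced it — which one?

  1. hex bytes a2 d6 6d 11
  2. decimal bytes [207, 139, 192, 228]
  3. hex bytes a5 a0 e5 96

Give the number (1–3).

Key "wL" = 77 4c is 2 bytes ≤ B = 4; zero-pad to 4 bytes: K' = 77 4c 00 00.
K' ⊕ ipad = 41 7a 36 36; K' ⊕ opad = 2b 10 5c 5c.
m1: inner = H(41 7a 36 36 a2 d6 6d 11) = 86 97; tag = H(2b 10 5c 5c 86 97) = 0d03
m2: inner = H(41 7a 36 36 cf 8b c0 e4) = 06 1f; tag = H(2b 10 5c 5c 06 1f) = 8d8b
m3: inner = H(41 7a 36 36 a5 a0 e5 96) = 01 e6; tag = H(2b 10 5c 5c 01 e6) = 8852 ← matches

3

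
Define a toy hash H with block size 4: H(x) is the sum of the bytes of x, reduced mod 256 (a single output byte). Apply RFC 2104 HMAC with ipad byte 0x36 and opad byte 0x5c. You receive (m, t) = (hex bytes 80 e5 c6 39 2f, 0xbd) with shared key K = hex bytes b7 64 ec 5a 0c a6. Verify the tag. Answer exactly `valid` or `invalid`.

Key hex bytes b7 64 ec 5a 0c a6 is 6 bytes > B = 4, so hash it first: H(key) = 13, then zero-pad to 4 bytes: K' = 13 00 00 00.
K' ⊕ ipad = 25 36 36 36; K' ⊕ opad = 4f 5c 5c 5c.
Inner hash: sum = 37+54+54+54+128+229+198+57+47 = 858; mod 256 = 90 → 5a.
Outer hash (recomputed tag): sum = 79+92+92+92+90 = 445; mod 256 = 189 → bd.
Recomputed tag = bd; claimed = bd → match.

valid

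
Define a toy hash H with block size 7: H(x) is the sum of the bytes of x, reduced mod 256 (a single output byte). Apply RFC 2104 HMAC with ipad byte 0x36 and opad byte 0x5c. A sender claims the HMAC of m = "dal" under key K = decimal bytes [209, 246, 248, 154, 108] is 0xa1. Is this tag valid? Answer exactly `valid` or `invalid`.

Key decimal bytes [209, 246, 248, 154, 108] = d1 f6 f8 9a 6c is 5 bytes ≤ B = 7; zero-pad to 7 bytes: K' = d1 f6 f8 9a 6c 00 00.
K' ⊕ ipad = e7 c0 ce ac 5a 36 36; K' ⊕ opad = 8d aa a4 c6 30 5c 5c.
Inner hash: sum = 231+192+206+172+90+54+54+100+97+108 = 1304; mod 256 = 24 → 18.
Outer hash (recomputed tag): sum = 141+170+164+198+48+92+92+24 = 929; mod 256 = 161 → a1.
Recomputed tag = a1; claimed = a1 → match.

valid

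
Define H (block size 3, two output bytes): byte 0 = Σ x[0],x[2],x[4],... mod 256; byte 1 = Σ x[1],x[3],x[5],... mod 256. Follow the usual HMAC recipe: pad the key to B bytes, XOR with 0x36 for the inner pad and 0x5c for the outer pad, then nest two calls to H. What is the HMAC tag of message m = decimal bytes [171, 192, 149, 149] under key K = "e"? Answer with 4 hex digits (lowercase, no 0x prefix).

0b3a

Key "e" = 65 is 1 byte ≤ B = 3; zero-pad to 3 bytes: K' = 65 00 00.
K' ⊕ ipad = 53 36 36.  K' ⊕ opad = 39 5c 5c.
Inner input = (K'⊕ipad) ∥ m = 53 36 36 ∥ ab c0 95 95.
Inner hash: even-index sum = 478 mod 256 = 222; odd-index sum = 374 mod 256 = 118 → de 76.
Outer input = (K'⊕opad) ∥ inner = 39 5c 5c ∥ de 76.
Outer hash (tag): even-index sum = 267 mod 256 = 11; odd-index sum = 314 mod 256 = 58 → 0b 3a.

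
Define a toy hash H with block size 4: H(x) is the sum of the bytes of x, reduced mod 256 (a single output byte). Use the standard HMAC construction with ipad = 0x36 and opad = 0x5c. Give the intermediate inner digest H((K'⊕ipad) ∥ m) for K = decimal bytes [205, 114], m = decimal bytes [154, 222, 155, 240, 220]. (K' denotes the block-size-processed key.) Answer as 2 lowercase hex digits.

8a

Key decimal bytes [205, 114] = cd 72 is 2 bytes ≤ B = 4; zero-pad to 4 bytes: K' = cd 72 00 00.
K' ⊕ ipad = fb 44 36 36.
Inner input = fb 44 36 36 ∥ 9a de 9b f0 dc.
Inner hash: sum = 251+68+54+54+154+222+155+240+220 = 1418; mod 256 = 138 → 8a.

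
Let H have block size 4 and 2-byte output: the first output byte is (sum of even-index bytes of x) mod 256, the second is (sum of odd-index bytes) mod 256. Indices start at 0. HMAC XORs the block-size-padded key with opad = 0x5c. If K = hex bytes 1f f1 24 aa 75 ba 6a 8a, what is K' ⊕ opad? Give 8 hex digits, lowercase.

7e835c5c

Key hex bytes 1f f1 24 aa 75 ba 6a 8a is 8 bytes > B = 4, so hash it first: H(key) = 22 df, then zero-pad to 4 bytes: K' = 22 df 00 00.
XOR each byte with 0x5c: 22⊕5c=7e, df⊕5c=83, 00⊕5c=5c, 00⊕5c=5c.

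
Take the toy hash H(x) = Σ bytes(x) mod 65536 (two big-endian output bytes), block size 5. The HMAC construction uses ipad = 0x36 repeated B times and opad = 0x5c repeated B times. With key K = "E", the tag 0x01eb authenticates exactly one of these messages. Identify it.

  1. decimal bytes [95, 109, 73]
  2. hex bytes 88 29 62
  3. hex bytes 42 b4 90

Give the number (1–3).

1

Key "E" = 45 is 1 byte ≤ B = 5; zero-pad to 5 bytes: K' = 45 00 00 00 00.
K' ⊕ ipad = 73 36 36 36 36; K' ⊕ opad = 19 5c 5c 5c 5c.
m1: inner = H(73 36 36 36 36 5f 6d 49) = 02 60; tag = H(19 5c 5c 5c 5c 02 60) = 01eb ← matches
m2: inner = H(73 36 36 36 36 88 29 62) = 02 5e; tag = H(19 5c 5c 5c 5c 02 5e) = 01e9
m3: inner = H(73 36 36 36 36 42 b4 90) = 02 d1; tag = H(19 5c 5c 5c 5c 02 d1) = 025c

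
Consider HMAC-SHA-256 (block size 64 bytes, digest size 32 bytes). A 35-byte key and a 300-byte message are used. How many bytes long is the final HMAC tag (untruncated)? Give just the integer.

32

The tag is one SHA-256 digest: 32 bytes.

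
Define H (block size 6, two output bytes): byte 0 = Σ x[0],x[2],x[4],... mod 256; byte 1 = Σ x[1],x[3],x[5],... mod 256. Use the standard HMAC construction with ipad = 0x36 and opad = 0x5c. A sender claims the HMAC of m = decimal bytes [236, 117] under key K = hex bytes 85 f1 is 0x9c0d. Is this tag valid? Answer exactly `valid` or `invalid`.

valid

Key hex bytes 85 f1 is 2 bytes ≤ B = 6; zero-pad to 6 bytes: K' = 85 f1 00 00 00 00.
K' ⊕ ipad = b3 c7 36 36 36 36; K' ⊕ opad = d9 ad 5c 5c 5c 5c.
Inner hash: even-index sum = 523 mod 256 = 11; odd-index sum = 424 mod 256 = 168 → 0b a8.
Outer hash (recomputed tag): even-index sum = 412 mod 256 = 156; odd-index sum = 525 mod 256 = 13 → 9c 0d.
Recomputed tag = 9c0d; claimed = 9c0d → match.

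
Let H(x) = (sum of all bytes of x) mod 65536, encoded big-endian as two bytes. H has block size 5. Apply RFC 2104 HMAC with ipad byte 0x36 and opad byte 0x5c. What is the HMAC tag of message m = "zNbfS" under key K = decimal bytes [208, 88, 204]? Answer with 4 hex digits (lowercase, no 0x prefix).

0279

Key decimal bytes [208, 88, 204] = d0 58 cc is 3 bytes ≤ B = 5; zero-pad to 5 bytes: K' = d0 58 cc 00 00.
K' ⊕ ipad = e6 6e fa 36 36.  K' ⊕ opad = 8c 04 90 5c 5c.
Inner input = (K'⊕ipad) ∥ m = e6 6e fa 36 36 ∥ 7a 4e 62 66 53.
Inner hash: sum = 230+110+250+54+54+122+78+98+102+83 = 1181 → 04 9d.
Outer input = (K'⊕opad) ∥ inner = 8c 04 90 5c 5c ∥ 04 9d.
Outer hash (tag): sum = 140+4+144+92+92+4+157 = 633 → 02 79.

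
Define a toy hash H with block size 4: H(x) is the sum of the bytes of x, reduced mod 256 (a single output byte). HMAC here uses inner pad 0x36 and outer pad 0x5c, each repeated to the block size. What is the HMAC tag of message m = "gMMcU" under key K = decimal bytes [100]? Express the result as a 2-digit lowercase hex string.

f9

Key decimal bytes [100] = 64 is 1 byte ≤ B = 4; zero-pad to 4 bytes: K' = 64 00 00 00.
K' ⊕ ipad = 52 36 36 36.  K' ⊕ opad = 38 5c 5c 5c.
Inner input = (K'⊕ipad) ∥ m = 52 36 36 36 ∥ 67 4d 4d 63 55.
Inner hash: sum = 82+54+54+54+103+77+77+99+85 = 685; mod 256 = 173 → ad.
Outer input = (K'⊕opad) ∥ inner = 38 5c 5c 5c ∥ ad.
Outer hash (tag): sum = 56+92+92+92+173 = 505; mod 256 = 249 → f9.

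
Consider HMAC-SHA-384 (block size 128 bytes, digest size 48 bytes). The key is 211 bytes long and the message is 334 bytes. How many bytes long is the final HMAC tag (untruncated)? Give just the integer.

The tag is one SHA-384 digest: 48 bytes.

48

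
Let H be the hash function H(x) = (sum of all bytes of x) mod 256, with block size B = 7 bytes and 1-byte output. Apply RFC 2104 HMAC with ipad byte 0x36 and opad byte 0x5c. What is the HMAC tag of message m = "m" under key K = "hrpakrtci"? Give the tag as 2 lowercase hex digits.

Key "hrpakrtci" = 68 72 70 61 6b 72 74 63 69 is 9 bytes > B = 7, so hash it first: H(key) = c8, then zero-pad to 7 bytes: K' = c8 00 00 00 00 00 00.
K' ⊕ ipad = fe 36 36 36 36 36 36.  K' ⊕ opad = 94 5c 5c 5c 5c 5c 5c.
Inner input = (K'⊕ipad) ∥ m = fe 36 36 36 36 36 36 ∥ 6d.
Inner hash: sum = 254+54+54+54+54+54+54+109 = 687; mod 256 = 175 → af.
Outer input = (K'⊕opad) ∥ inner = 94 5c 5c 5c 5c 5c 5c ∥ af.
Outer hash (tag): sum = 148+92+92+92+92+92+92+175 = 875; mod 256 = 107 → 6b.

6b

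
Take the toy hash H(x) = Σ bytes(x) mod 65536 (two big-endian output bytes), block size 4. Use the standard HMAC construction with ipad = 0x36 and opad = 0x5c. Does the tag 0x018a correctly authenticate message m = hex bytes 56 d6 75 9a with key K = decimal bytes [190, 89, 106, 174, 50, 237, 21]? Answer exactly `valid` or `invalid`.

Key decimal bytes [190, 89, 106, 174, 50, 237, 21] = be 59 6a ae 32 ed 15 is 7 bytes > B = 4, so hash it first: H(key) = 03 63, then zero-pad to 4 bytes: K' = 03 63 00 00.
K' ⊕ ipad = 35 55 36 36; K' ⊕ opad = 5f 3f 5c 5c.
Inner hash: sum = 53+85+54+54+86+214+117+154 = 817 → 03 31.
Outer hash (recomputed tag): sum = 95+63+92+92+3+49 = 394 → 01 8a.
Recomputed tag = 018a; claimed = 018a → match.

valid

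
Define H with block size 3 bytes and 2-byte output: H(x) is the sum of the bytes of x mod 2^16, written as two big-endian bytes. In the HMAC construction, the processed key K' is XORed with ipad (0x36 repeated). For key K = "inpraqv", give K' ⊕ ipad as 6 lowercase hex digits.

Key "inpraqv" = 69 6e 70 72 61 71 76 is 7 bytes > B = 3, so hash it first: H(key) = 03 01, then zero-pad to 3 bytes: K' = 03 01 00.
XOR each byte with 0x36: 03⊕36=35, 01⊕36=37, 00⊕36=36.

353736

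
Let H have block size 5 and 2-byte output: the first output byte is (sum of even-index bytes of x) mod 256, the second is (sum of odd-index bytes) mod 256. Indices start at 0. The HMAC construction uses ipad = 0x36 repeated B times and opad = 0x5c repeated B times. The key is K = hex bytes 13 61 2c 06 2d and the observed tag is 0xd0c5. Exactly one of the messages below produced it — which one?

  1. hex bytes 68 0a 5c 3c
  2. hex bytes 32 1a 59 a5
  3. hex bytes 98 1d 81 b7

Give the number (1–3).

Key hex bytes 13 61 2c 06 2d is exactly B = 5 bytes: K' = 13 61 2c 06 2d.
K' ⊕ ipad = 25 57 1a 30 1b; K' ⊕ opad = 4f 3d 70 5a 71.
m1: inner = H(25 57 1a 30 1b 68 0a 5c 3c) = a0 4b; tag = H(4f 3d 70 5a 71 a0 4b) = 7b37
m2: inner = H(25 57 1a 30 1b 32 1a 59 a5) = 19 12; tag = H(4f 3d 70 5a 71 19 12) = 42b0
m3: inner = H(25 57 1a 30 1b 98 1d 81 b7) = 2e a0; tag = H(4f 3d 70 5a 71 2e a0) = d0c5 ← matches

3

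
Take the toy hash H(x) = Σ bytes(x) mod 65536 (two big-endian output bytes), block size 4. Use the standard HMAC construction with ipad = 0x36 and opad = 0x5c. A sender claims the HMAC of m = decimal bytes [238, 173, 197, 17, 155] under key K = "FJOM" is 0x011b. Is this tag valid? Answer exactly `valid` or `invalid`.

Key "FJOM" = 46 4a 4f 4d is exactly B = 4 bytes: K' = 46 4a 4f 4d.
K' ⊕ ipad = 70 7c 79 7b; K' ⊕ opad = 1a 16 13 11.
Inner hash: sum = 112+124+121+123+238+173+197+17+155 = 1260 → 04 ec.
Outer hash (recomputed tag): sum = 26+22+19+17+4+236 = 324 → 01 44.
Recomputed tag = 0144; claimed = 011b → mismatch.

invalid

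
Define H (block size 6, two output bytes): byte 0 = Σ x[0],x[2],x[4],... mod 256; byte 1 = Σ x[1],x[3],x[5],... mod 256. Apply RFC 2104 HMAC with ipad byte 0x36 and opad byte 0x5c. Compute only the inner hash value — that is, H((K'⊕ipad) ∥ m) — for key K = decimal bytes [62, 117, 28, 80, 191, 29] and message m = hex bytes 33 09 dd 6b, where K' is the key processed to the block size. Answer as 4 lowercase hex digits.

cb48

Key decimal bytes [62, 117, 28, 80, 191, 29] = 3e 75 1c 50 bf 1d is exactly B = 6 bytes: K' = 3e 75 1c 50 bf 1d.
K' ⊕ ipad = 08 43 2a 66 89 2b.
Inner input = 08 43 2a 66 89 2b ∥ 33 09 dd 6b.
Inner hash: even-index sum = 459 mod 256 = 203; odd-index sum = 328 mod 256 = 72 → cb 48.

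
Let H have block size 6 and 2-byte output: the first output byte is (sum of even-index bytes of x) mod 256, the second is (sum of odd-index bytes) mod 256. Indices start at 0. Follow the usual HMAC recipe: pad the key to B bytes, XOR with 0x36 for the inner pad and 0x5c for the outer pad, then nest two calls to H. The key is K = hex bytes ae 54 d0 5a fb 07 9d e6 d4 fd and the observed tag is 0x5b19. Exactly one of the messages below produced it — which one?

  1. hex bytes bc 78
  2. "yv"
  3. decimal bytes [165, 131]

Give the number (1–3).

Key hex bytes ae 54 d0 5a fb 07 9d e6 d4 fd is 10 bytes > B = 6, so hash it first: H(key) = ea 98, then zero-pad to 6 bytes: K' = ea 98 00 00 00 00.
K' ⊕ ipad = dc ae 36 36 36 36; K' ⊕ opad = b6 c4 5c 5c 5c 5c.
m1: inner = H(dc ae 36 36 36 36 bc 78) = 04 92; tag = H(b6 c4 5c 5c 5c 5c 04 92) = 720e
m2: inner = H(dc ae 36 36 36 36 79 76) = c1 90; tag = H(b6 c4 5c 5c 5c 5c c1 90) = 2f0c
m3: inner = H(dc ae 36 36 36 36 a5 83) = ed 9d; tag = H(b6 c4 5c 5c 5c 5c ed 9d) = 5b19 ← matches

3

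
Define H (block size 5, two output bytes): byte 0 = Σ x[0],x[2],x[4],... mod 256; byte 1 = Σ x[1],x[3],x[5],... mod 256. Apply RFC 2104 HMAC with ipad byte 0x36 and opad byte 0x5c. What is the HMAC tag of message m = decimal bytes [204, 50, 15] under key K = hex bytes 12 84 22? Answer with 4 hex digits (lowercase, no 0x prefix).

ebd4

Key hex bytes 12 84 22 is 3 bytes ≤ B = 5; zero-pad to 5 bytes: K' = 12 84 22 00 00.
K' ⊕ ipad = 24 b2 14 36 36.  K' ⊕ opad = 4e d8 7e 5c 5c.
Inner input = (K'⊕ipad) ∥ m = 24 b2 14 36 36 ∥ cc 32 0f.
Inner hash: even-index sum = 160 mod 256 = 160; odd-index sum = 451 mod 256 = 195 → a0 c3.
Outer input = (K'⊕opad) ∥ inner = 4e d8 7e 5c 5c ∥ a0 c3.
Outer hash (tag): even-index sum = 491 mod 256 = 235; odd-index sum = 468 mod 256 = 212 → eb d4.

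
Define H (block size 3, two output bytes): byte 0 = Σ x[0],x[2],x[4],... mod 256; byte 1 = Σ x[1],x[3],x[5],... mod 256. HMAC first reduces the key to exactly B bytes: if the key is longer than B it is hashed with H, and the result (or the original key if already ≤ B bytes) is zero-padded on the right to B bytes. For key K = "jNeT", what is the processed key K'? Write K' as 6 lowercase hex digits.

|K| = 4 > B = 3, so first hash the key.
H(K): even-index sum = 207 mod 256 = 207; odd-index sum = 162 mod 256 = 162 → cf a2.
Zero-pad H(K) = cf a2 to 3 bytes: K' = cf a2 00.

cfa200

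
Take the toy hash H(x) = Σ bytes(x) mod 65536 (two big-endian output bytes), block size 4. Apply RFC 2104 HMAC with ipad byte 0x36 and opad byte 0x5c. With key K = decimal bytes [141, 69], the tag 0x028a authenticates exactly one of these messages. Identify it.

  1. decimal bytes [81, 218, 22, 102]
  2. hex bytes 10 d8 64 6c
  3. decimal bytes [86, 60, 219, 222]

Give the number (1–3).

3

Key decimal bytes [141, 69] = 8d 45 is 2 bytes ≤ B = 4; zero-pad to 4 bytes: K' = 8d 45 00 00.
K' ⊕ ipad = bb 73 36 36; K' ⊕ opad = d1 19 5c 5c.
m1: inner = H(bb 73 36 36 51 da 16 66) = 03 41; tag = H(d1 19 5c 5c 03 41) = 01e6
m2: inner = H(bb 73 36 36 10 d8 64 6c) = 03 52; tag = H(d1 19 5c 5c 03 52) = 01f7
m3: inner = H(bb 73 36 36 56 3c db de) = 03 e5; tag = H(d1 19 5c 5c 03 e5) = 028a ← matches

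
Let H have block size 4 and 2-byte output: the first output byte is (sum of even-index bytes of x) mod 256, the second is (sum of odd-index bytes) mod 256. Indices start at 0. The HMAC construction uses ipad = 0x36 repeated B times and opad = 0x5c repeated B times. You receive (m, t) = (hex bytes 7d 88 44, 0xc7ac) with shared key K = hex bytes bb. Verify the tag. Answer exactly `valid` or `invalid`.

valid

Key hex bytes bb is 1 byte ≤ B = 4; zero-pad to 4 bytes: K' = bb 00 00 00.
K' ⊕ ipad = 8d 36 36 36; K' ⊕ opad = e7 5c 5c 5c.
Inner hash: even-index sum = 388 mod 256 = 132; odd-index sum = 244 mod 256 = 244 → 84 f4.
Outer hash (recomputed tag): even-index sum = 455 mod 256 = 199; odd-index sum = 428 mod 256 = 172 → c7 ac.
Recomputed tag = c7ac; claimed = c7ac → match.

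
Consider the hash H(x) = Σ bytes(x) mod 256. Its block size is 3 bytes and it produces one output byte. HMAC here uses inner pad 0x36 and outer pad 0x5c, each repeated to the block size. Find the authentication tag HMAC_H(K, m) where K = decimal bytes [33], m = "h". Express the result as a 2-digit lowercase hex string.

Key decimal bytes [33] = 21 is 1 byte ≤ B = 3; zero-pad to 3 bytes: K' = 21 00 00.
K' ⊕ ipad = 17 36 36.  K' ⊕ opad = 7d 5c 5c.
Inner input = (K'⊕ipad) ∥ m = 17 36 36 ∥ 68.
Inner hash: sum = 23+54+54+104 = 235 → eb.
Outer input = (K'⊕opad) ∥ inner = 7d 5c 5c ∥ eb.
Outer hash (tag): sum = 125+92+92+235 = 544; mod 256 = 32 → 20.

20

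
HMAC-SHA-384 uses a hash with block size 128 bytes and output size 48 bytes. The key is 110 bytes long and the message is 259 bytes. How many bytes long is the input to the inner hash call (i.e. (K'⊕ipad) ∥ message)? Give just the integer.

387

Key is 110 ≤ 128 bytes, zero-padded: |K'| = 128.
Inner input = (K'⊕ipad) ∥ m → 128 + 259 = 387 bytes.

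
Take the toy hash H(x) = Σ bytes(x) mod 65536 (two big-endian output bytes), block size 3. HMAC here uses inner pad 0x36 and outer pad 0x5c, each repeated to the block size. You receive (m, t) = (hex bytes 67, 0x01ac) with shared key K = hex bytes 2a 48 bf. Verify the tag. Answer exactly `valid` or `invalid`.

invalid

Key hex bytes 2a 48 bf is exactly B = 3 bytes: K' = 2a 48 bf.
K' ⊕ ipad = 1c 7e 89; K' ⊕ opad = 76 14 e3.
Inner hash: sum = 28+126+137+103 = 394 → 01 8a.
Outer hash (recomputed tag): sum = 118+20+227+1+138 = 504 → 01 f8.
Recomputed tag = 01f8; claimed = 01ac → mismatch.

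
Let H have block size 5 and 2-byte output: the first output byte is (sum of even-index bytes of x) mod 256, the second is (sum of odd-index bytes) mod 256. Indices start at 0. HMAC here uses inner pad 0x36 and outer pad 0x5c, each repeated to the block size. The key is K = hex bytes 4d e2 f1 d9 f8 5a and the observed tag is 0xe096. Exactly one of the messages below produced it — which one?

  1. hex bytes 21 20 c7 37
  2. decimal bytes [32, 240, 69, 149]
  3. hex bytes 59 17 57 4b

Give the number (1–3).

Key hex bytes 4d e2 f1 d9 f8 5a is 6 bytes > B = 5, so hash it first: H(key) = 36 15, then zero-pad to 5 bytes: K' = 36 15 00 00 00.
K' ⊕ ipad = 00 23 36 36 36; K' ⊕ opad = 6a 49 5c 5c 5c.
m1: inner = H(00 23 36 36 36 21 20 c7 37) = c3 41; tag = H(6a 49 5c 5c 5c c3 41) = 6368
m2: inner = H(00 23 36 36 36 20 f0 45 95) = f1 be; tag = H(6a 49 5c 5c 5c f1 be) = e096 ← matches
m3: inner = H(00 23 36 36 36 59 17 57 4b) = ce 09; tag = H(6a 49 5c 5c 5c ce 09) = 2b73

2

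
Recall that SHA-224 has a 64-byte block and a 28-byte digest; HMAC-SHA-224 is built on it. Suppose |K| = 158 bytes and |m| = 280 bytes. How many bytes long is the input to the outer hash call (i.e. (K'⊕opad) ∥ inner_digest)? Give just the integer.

92

Key is 158 > 64 bytes, so it is hashed to 28 bytes then zero-padded to 64: |K'| = 64.
Outer input = (K'⊕opad) ∥ H(inner) → 64 + 28 = 92 bytes.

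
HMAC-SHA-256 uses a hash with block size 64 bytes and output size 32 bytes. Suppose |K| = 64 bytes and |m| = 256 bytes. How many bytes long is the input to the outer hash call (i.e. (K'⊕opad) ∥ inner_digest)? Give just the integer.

Key is 64 ≤ 64 bytes, zero-padded: |K'| = 64.
Outer input = (K'⊕opad) ∥ H(inner) → 64 + 32 = 96 bytes.

96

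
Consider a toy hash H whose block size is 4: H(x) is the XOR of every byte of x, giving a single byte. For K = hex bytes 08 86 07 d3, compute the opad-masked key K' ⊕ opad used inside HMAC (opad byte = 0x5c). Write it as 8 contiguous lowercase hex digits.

Key hex bytes 08 86 07 d3 is exactly B = 4 bytes: K' = 08 86 07 d3.
XOR each byte with 0x5c: 08⊕5c=54, 86⊕5c=da, 07⊕5c=5b, d3⊕5c=8f.

54da5b8f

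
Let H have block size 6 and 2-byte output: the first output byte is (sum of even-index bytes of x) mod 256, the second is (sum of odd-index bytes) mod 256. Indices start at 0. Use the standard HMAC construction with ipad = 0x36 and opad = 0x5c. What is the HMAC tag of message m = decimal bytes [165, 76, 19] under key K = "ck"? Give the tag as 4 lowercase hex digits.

Key "ck" = 63 6b is 2 bytes ≤ B = 6; zero-pad to 6 bytes: K' = 63 6b 00 00 00 00.
K' ⊕ ipad = 55 5d 36 36 36 36.  K' ⊕ opad = 3f 37 5c 5c 5c 5c.
Inner input = (K'⊕ipad) ∥ m = 55 5d 36 36 36 36 ∥ a5 4c 13.
Inner hash: even-index sum = 377 mod 256 = 121; odd-index sum = 277 mod 256 = 21 → 79 15.
Outer input = (K'⊕opad) ∥ inner = 3f 37 5c 5c 5c 5c ∥ 79 15.
Outer hash (tag): even-index sum = 368 mod 256 = 112; odd-index sum = 260 mod 256 = 4 → 70 04.

7004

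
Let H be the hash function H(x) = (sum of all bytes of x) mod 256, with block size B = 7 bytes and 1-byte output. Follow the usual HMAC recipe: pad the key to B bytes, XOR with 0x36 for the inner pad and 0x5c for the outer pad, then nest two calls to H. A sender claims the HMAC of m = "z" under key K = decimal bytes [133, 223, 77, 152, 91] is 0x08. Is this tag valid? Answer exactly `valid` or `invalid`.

Key decimal bytes [133, 223, 77, 152, 91] = 85 df 4d 98 5b is 5 bytes ≤ B = 7; zero-pad to 7 bytes: K' = 85 df 4d 98 5b 00 00.
K' ⊕ ipad = b3 e9 7b ae 6d 36 36; K' ⊕ opad = d9 83 11 c4 07 5c 5c.
Inner hash: sum = 179+233+123+174+109+54+54+122 = 1048; mod 256 = 24 → 18.
Outer hash (recomputed tag): sum = 217+131+17+196+7+92+92+24 = 776; mod 256 = 8 → 08.
Recomputed tag = 08; claimed = 08 → match.

valid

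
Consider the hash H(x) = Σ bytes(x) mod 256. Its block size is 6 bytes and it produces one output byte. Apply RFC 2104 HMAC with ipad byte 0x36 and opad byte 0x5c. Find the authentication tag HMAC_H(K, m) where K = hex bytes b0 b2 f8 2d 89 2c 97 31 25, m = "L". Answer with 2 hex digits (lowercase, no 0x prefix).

Key hex bytes b0 b2 f8 2d 89 2c 97 31 25 is 9 bytes > B = 6, so hash it first: H(key) = 29, then zero-pad to 6 bytes: K' = 29 00 00 00 00 00.
K' ⊕ ipad = 1f 36 36 36 36 36.  K' ⊕ opad = 75 5c 5c 5c 5c 5c.
Inner input = (K'⊕ipad) ∥ m = 1f 36 36 36 36 36 ∥ 4c.
Inner hash: sum = 31+54+54+54+54+54+76 = 377; mod 256 = 121 → 79.
Outer input = (K'⊕opad) ∥ inner = 75 5c 5c 5c 5c 5c ∥ 79.
Outer hash (tag): sum = 117+92+92+92+92+92+121 = 698; mod 256 = 186 → ba.

ba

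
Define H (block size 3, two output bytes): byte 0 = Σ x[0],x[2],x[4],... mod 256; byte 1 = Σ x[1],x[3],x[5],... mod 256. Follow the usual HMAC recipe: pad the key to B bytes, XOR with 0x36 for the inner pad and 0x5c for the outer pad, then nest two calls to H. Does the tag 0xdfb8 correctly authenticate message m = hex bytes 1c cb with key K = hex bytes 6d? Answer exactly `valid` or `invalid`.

valid

Key hex bytes 6d is 1 byte ≤ B = 3; zero-pad to 3 bytes: K' = 6d 00 00.
K' ⊕ ipad = 5b 36 36; K' ⊕ opad = 31 5c 5c.
Inner hash: even-index sum = 348 mod 256 = 92; odd-index sum = 82 mod 256 = 82 → 5c 52.
Outer hash (recomputed tag): even-index sum = 223 mod 256 = 223; odd-index sum = 184 mod 256 = 184 → df b8.
Recomputed tag = dfb8; claimed = dfb8 → match.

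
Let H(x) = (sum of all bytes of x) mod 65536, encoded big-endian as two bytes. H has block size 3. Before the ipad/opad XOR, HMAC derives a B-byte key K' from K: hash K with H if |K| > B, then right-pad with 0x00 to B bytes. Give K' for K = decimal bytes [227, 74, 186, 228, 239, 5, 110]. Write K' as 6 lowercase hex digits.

|K| = 7 > B = 3, so first hash the key.
H(K): sum = 227+74+186+228+239+5+110 = 1069 → 04 2d.
Zero-pad H(K) = 04 2d to 3 bytes: K' = 04 2d 00.

042d00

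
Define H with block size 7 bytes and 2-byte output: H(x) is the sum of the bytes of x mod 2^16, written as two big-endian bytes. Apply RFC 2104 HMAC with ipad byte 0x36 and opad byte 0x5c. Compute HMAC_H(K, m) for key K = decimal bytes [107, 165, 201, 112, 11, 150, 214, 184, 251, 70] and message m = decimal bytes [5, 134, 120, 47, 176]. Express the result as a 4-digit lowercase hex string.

03bf

Key decimal bytes [107, 165, 201, 112, 11, 150, 214, 184, 251, 70] = 6b a5 c9 70 0b 96 d6 b8 fb 46 is 10 bytes > B = 7, so hash it first: H(key) = 05 b9, then zero-pad to 7 bytes: K' = 05 b9 00 00 00 00 00.
K' ⊕ ipad = 33 8f 36 36 36 36 36.  K' ⊕ opad = 59 e5 5c 5c 5c 5c 5c.
Inner input = (K'⊕ipad) ∥ m = 33 8f 36 36 36 36 36 ∥ 05 86 78 2f b0.
Inner hash: sum = 51+143+54+54+54+54+54+5+134+120+47+176 = 946 → 03 b2.
Outer input = (K'⊕opad) ∥ inner = 59 e5 5c 5c 5c 5c 5c ∥ 03 b2.
Outer hash (tag): sum = 89+229+92+92+92+92+92+3+178 = 959 → 03 bf.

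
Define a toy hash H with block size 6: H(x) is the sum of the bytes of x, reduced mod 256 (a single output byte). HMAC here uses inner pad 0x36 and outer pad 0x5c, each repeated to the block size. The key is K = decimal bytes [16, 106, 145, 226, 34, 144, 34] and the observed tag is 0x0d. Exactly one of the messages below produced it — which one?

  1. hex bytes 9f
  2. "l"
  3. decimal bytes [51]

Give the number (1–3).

Key decimal bytes [16, 106, 145, 226, 34, 144, 34] = 10 6a 91 e2 22 90 22 is 7 bytes > B = 6, so hash it first: H(key) = c1, then zero-pad to 6 bytes: K' = c1 00 00 00 00 00.
K' ⊕ ipad = f7 36 36 36 36 36; K' ⊕ opad = 9d 5c 5c 5c 5c 5c.
m1: inner = H(f7 36 36 36 36 36 9f) = a4; tag = H(9d 5c 5c 5c 5c 5c a4) = 0d ← matches
m2: inner = H(f7 36 36 36 36 36 6c) = 71; tag = H(9d 5c 5c 5c 5c 5c 71) = da
m3: inner = H(f7 36 36 36 36 36 33) = 38; tag = H(9d 5c 5c 5c 5c 5c 38) = a1

1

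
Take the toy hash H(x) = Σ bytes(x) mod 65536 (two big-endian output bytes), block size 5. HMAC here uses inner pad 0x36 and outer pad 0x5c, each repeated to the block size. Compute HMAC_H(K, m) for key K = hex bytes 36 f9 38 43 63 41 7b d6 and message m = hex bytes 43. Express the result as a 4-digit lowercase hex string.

02fa

Key hex bytes 36 f9 38 43 63 41 7b d6 is 8 bytes > B = 5, so hash it first: H(key) = 03 9f, then zero-pad to 5 bytes: K' = 03 9f 00 00 00.
K' ⊕ ipad = 35 a9 36 36 36.  K' ⊕ opad = 5f c3 5c 5c 5c.
Inner input = (K'⊕ipad) ∥ m = 35 a9 36 36 36 ∥ 43.
Inner hash: sum = 53+169+54+54+54+67 = 451 → 01 c3.
Outer input = (K'⊕opad) ∥ inner = 5f c3 5c 5c 5c ∥ 01 c3.
Outer hash (tag): sum = 95+195+92+92+92+1+195 = 762 → 02 fa.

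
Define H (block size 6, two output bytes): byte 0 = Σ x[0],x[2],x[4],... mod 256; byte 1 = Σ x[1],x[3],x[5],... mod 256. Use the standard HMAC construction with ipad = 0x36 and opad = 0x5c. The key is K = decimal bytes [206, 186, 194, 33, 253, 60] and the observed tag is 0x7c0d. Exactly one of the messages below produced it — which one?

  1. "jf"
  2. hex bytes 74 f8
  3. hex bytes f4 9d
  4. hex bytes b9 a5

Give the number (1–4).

Key decimal bytes [206, 186, 194, 33, 253, 60] = ce ba c2 21 fd 3c is exactly B = 6 bytes: K' = ce ba c2 21 fd 3c.
K' ⊕ ipad = f8 8c f4 17 cb 0a; K' ⊕ opad = 92 e6 9e 7d a1 60.
m1: inner = H(f8 8c f4 17 cb 0a 6a 66) = 21 13; tag = H(92 e6 9e 7d a1 60 21 13) = f2d6
m2: inner = H(f8 8c f4 17 cb 0a 74 f8) = 2b a5; tag = H(92 e6 9e 7d a1 60 2b a5) = fc68
m3: inner = H(f8 8c f4 17 cb 0a f4 9d) = ab 4a; tag = H(92 e6 9e 7d a1 60 ab 4a) = 7c0d ← matches
m4: inner = H(f8 8c f4 17 cb 0a b9 a5) = 70 52; tag = H(92 e6 9e 7d a1 60 70 52) = 4115

3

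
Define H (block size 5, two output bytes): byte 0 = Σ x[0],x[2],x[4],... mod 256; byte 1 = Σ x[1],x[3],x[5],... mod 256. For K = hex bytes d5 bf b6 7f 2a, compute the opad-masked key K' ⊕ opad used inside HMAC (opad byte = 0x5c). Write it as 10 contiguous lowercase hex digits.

89e3ea2376

Key hex bytes d5 bf b6 7f 2a is exactly B = 5 bytes: K' = d5 bf b6 7f 2a.
XOR each byte with 0x5c: d5⊕5c=89, bf⊕5c=e3, b6⊕5c=ea, 7f⊕5c=23, 2a⊕5c=76.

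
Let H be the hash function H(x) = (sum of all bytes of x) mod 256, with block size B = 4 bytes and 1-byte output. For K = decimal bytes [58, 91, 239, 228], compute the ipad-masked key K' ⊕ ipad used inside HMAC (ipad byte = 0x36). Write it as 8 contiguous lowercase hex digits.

0c6dd9d2

Key decimal bytes [58, 91, 239, 228] = 3a 5b ef e4 is exactly B = 4 bytes: K' = 3a 5b ef e4.
XOR each byte with 0x36: 3a⊕36=0c, 5b⊕36=6d, ef⊕36=d9, e4⊕36=d2.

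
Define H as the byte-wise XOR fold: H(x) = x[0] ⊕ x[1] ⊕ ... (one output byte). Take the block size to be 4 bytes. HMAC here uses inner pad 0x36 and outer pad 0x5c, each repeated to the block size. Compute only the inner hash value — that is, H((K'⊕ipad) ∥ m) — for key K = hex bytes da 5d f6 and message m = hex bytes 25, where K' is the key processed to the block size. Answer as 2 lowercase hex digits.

Key hex bytes da 5d f6 is 3 bytes ≤ B = 4; zero-pad to 4 bytes: K' = da 5d f6 00.
K' ⊕ ipad = ec 6b c0 36.
Inner input = ec 6b c0 36 ∥ 25.
Inner hash: XOR ec⊕6b⊕c0⊕36⊕25 = 54.

54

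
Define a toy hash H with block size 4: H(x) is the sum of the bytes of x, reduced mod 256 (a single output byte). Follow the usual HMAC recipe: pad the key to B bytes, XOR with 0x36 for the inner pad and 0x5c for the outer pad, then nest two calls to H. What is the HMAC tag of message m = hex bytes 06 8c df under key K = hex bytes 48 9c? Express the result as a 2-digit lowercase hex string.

91

Key hex bytes 48 9c is 2 bytes ≤ B = 4; zero-pad to 4 bytes: K' = 48 9c 00 00.
K' ⊕ ipad = 7e aa 36 36.  K' ⊕ opad = 14 c0 5c 5c.
Inner input = (K'⊕ipad) ∥ m = 7e aa 36 36 ∥ 06 8c df.
Inner hash: sum = 126+170+54+54+6+140+223 = 773; mod 256 = 5 → 05.
Outer input = (K'⊕opad) ∥ inner = 14 c0 5c 5c ∥ 05.
Outer hash (tag): sum = 20+192+92+92+5 = 401; mod 256 = 145 → 91.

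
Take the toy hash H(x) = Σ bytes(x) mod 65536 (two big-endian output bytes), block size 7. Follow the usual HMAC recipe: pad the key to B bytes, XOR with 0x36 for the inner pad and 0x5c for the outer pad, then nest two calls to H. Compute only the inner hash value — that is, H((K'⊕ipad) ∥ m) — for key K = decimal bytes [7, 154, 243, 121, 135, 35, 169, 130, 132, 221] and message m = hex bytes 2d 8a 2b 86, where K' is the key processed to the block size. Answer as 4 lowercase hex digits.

031e

Key decimal bytes [7, 154, 243, 121, 135, 35, 169, 130, 132, 221] = 07 9a f3 79 87 23 a9 82 84 dd is 10 bytes > B = 7, so hash it first: H(key) = 05 43, then zero-pad to 7 bytes: K' = 05 43 00 00 00 00 00.
K' ⊕ ipad = 33 75 36 36 36 36 36.
Inner input = 33 75 36 36 36 36 36 ∥ 2d 8a 2b 86.
Inner hash: sum = 51+117+54+54+54+54+54+45+138+43+134 = 798 → 03 1e.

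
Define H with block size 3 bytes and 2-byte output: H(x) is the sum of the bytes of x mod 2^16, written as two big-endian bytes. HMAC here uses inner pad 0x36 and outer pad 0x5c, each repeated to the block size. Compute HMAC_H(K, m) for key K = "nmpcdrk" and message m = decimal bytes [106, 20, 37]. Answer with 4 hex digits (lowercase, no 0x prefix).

0254

Key "nmpcdrk" = 6e 6d 70 63 64 72 6b is 7 bytes > B = 3, so hash it first: H(key) = 02 ef, then zero-pad to 3 bytes: K' = 02 ef 00.
K' ⊕ ipad = 34 d9 36.  K' ⊕ opad = 5e b3 5c.
Inner input = (K'⊕ipad) ∥ m = 34 d9 36 ∥ 6a 14 25.
Inner hash: sum = 52+217+54+106+20+37 = 486 → 01 e6.
Outer input = (K'⊕opad) ∥ inner = 5e b3 5c ∥ 01 e6.
Outer hash (tag): sum = 94+179+92+1+230 = 596 → 02 54.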